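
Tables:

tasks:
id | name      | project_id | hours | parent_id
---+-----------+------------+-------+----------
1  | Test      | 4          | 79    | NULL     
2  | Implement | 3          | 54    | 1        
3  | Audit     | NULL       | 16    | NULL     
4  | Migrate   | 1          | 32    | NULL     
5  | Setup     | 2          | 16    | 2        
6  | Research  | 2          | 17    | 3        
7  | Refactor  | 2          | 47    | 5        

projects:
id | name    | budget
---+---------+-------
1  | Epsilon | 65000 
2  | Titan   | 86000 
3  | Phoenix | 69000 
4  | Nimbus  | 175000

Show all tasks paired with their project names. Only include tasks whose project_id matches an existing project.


INNER JOIN keeps only tasks rows whose project_id matches an id in projects. Walk through each task:
  - task 1 (Test): project_id=4 -> matches Nimbus
  - task 2 (Implement): project_id=3 -> matches Phoenix
  - task 3 (Audit): project_id=NULL, no match -> dropped
  - task 4 (Migrate): project_id=1 -> matches Epsilon
  - task 5 (Setup): project_id=2 -> matches Titan
  - task 6 (Research): project_id=2 -> matches Titan
  - task 7 (Refactor): project_id=2 -> matches Titan
So 1 of 7 rows is dropped.

SQL:
SELECT a.name, b.name AS project
FROM tasks a
INNER JOIN projects b ON a.project_id = b.id

Result:
name      | project
----------+--------
Test      | Nimbus 
Implement | Phoenix
Migrate   | Epsilon
Setup     | Titan  
Research  | Titan  
Refactor  | Titan  


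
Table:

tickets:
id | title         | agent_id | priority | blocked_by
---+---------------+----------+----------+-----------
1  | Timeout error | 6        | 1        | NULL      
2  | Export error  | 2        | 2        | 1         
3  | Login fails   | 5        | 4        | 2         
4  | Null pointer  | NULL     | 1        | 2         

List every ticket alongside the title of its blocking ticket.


This is a self-join: tickets is joined to a second copy of itself, matching each row's blocked_by to another row's id. Use LEFT JOIN so rows with blocked_by=NULL are kept.
  - ticket 1 (Timeout error): blocked_by=NULL -> NULL
  - ticket 2 (Export error): blocked_by=1 -> Timeout error
  - ticket 3 (Login fails): blocked_by=2 -> Export error
  - ticket 4 (Null pointer): blocked_by=2 -> Export error

SQL:
SELECT a.title AS item, b.title AS blocked_by
FROM tickets a
LEFT JOIN tickets b ON a.blocked_by = b.id

Result:
item          | blocked_by   
--------------+--------------
Timeout error | NULL         
Export error  | Timeout error
Login fails   | Export error 
Null pointer  | Export error 


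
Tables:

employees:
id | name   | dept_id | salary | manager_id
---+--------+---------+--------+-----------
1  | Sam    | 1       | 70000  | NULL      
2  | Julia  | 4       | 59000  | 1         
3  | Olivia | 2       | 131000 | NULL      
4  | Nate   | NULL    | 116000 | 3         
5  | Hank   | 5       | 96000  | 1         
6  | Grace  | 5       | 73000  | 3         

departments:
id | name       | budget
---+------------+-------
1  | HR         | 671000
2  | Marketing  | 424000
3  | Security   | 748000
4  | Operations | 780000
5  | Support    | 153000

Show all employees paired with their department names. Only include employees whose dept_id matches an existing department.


INNER JOIN keeps only employees rows whose dept_id matches an id in departments. Walk through each employee:
  - employee 1 (Sam): dept_id=1 -> matches HR
  - employee 2 (Julia): dept_id=4 -> matches Operations
  - employee 3 (Olivia): dept_id=2 -> matches Marketing
  - employee 4 (Nate): dept_id=NULL, no match -> dropped
  - employee 5 (Hank): dept_id=5 -> matches Support
  - employee 6 (Grace): dept_id=5 -> matches Support
So 1 of 6 rows is dropped.

SQL:
SELECT a.name, b.name AS department
FROM employees a
INNER JOIN departments b ON a.dept_id = b.id

Result:
name   | department
-------+-----------
Sam    | HR        
Julia  | Operations
Olivia | Marketing 
Hank   | Support   
Grace  | Support   


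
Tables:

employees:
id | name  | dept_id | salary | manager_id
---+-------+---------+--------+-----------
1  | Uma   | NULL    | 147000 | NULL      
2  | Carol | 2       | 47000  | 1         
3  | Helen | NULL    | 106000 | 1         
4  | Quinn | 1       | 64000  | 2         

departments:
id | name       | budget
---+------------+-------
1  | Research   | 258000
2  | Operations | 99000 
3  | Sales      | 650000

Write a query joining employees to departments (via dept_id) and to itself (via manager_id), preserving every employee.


Two LEFT JOINs from the same base table employees: one to departments via dept_id, one to employees itself via manager_id. Both are LEFT so every employee is preserved.
Match against departments:
  - employee 1 (Uma): dept_id=NULL, no match -> kept with NULL
  - employee 2 (Carol): dept_id=2 -> matches Operations
  - employee 3 (Helen): dept_id=NULL, no match -> kept with NULL
  - employee 4 (Quinn): dept_id=1 -> matches Research
Match against employees (self):
  - employee 1 (Uma): manager_id=NULL -> NULL
  - employee 2 (Carol): manager_id=1 -> Uma
  - employee 3 (Helen): manager_id=1 -> Uma
  - employee 4 (Quinn): manager_id=2 -> Carol

SQL:
SELECT a.name, b.name AS department, c.name AS manager
FROM employees a
LEFT JOIN departments b ON a.dept_id = b.id
LEFT JOIN employees c ON a.manager_id = c.id

Result:
name  | department | manager
------+------------+--------
Uma   | NULL       | NULL   
Carol | Operations | Uma    
Helen | NULL       | Uma    
Quinn | Research   | Carol  


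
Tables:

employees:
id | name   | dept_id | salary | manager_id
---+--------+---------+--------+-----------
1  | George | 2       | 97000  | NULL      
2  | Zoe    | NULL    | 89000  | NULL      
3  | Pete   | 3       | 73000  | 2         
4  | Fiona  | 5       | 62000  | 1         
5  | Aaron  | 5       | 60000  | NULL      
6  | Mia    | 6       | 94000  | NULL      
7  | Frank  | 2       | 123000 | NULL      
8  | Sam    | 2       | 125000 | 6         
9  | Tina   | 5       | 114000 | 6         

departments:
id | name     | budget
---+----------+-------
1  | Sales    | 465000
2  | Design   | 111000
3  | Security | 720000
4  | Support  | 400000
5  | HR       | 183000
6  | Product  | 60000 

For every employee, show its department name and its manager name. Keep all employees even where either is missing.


Two LEFT JOINs from the same base table employees: one to departments via dept_id, one to employees itself via manager_id. Both are LEFT so every employee is preserved.
Match against departments:
  - employee 1 (George): dept_id=2 -> matches Design
  - employee 2 (Zoe): dept_id=NULL, no match -> kept with NULL
  - employee 3 (Pete): dept_id=3 -> matches Security
  - employee 4 (Fiona): dept_id=5 -> matches HR
  - employee 5 (Aaron): dept_id=5 -> matches HR
  - employee 6 (Mia): dept_id=6 -> matches Product
  - employee 7 (Frank): dept_id=2 -> matches Design
  - employee 8 (Sam): dept_id=2 -> matches Design
  - employee 9 (Tina): dept_id=5 -> matches HR
Match against employees (self):
  - employee 1 (George): manager_id=NULL -> NULL
  - employee 2 (Zoe): manager_id=NULL -> NULL
  - employee 3 (Pete): manager_id=2 -> Zoe
  - employee 4 (Fiona): manager_id=1 -> George
  - employee 5 (Aaron): manager_id=NULL -> NULL
  - employee 6 (Mia): manager_id=NULL -> NULL
  - employee 7 (Frank): manager_id=NULL -> NULL
  - employee 8 (Sam): manager_id=6 -> Mia
  - employee 9 (Tina): manager_id=6 -> Mia

SQL:
SELECT a.name, b.name AS department, c.name AS manager
FROM employees a
LEFT JOIN departments b ON a.dept_id = b.id
LEFT JOIN employees c ON a.manager_id = c.id

Result:
name   | department | manager
-------+------------+--------
George | Design     | NULL   
Zoe    | NULL       | NULL   
Pete   | Security   | Zoe    
Fiona  | HR         | George 
Aaron  | HR         | NULL   
Mia    | Product    | NULL   
Frank  | Design     | NULL   
Sam    | Design     | Mia    
Tina   | HR         | Mia    


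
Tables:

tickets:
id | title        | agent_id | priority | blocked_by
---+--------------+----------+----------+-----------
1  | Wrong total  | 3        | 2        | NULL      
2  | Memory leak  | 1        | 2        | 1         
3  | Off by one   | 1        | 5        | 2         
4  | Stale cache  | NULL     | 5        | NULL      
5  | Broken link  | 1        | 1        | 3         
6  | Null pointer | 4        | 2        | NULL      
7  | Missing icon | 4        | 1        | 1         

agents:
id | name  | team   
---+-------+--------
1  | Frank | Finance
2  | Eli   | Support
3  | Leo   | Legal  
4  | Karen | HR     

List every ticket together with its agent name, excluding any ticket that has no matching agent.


INNER JOIN keeps only tickets rows whose agent_id matches an id in agents. Walk through each ticket:
  - ticket 1 (Wrong total): agent_id=3 -> matches Leo
  - ticket 2 (Memory leak): agent_id=1 -> matches Frank
  - ticket 3 (Off by one): agent_id=1 -> matches Frank
  - ticket 4 (Stale cache): agent_id=NULL, no match -> dropped
  - ticket 5 (Broken link): agent_id=1 -> matches Frank
  - ticket 6 (Null pointer): agent_id=4 -> matches Karen
  - ticket 7 (Missing icon): agent_id=4 -> matches Karen
So 1 of 7 rows is dropped.

SQL:
SELECT a.title, b.name AS agent
FROM tickets a
INNER JOIN agents b ON a.agent_id = b.id

Result:
title        | agent
-------------+------
Wrong total  | Leo  
Memory leak  | Frank
Off by one   | Frank
Broken link  | Frank
Null pointer | Karen
Missing icon | Karen


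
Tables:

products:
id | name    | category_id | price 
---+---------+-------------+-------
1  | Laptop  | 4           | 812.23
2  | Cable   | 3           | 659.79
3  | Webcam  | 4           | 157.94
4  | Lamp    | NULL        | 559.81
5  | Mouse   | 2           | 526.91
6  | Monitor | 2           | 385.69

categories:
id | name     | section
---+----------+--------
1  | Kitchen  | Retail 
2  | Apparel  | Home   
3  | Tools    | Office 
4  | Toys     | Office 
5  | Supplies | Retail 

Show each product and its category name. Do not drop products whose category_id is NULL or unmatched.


LEFT JOIN keeps every row from products (the left table); where category_id has no match in categories, the category columns become NULL. Walk through each product:
  - product 1 (Laptop): category_id=4 -> matches Toys
  - product 2 (Cable): category_id=3 -> matches Tools
  - product 3 (Webcam): category_id=4 -> matches Toys
  - product 4 (Lamp): category_id=NULL, no match -> kept with NULL
  - product 5 (Mouse): category_id=2 -> matches Apparel
  - product 6 (Monitor): category_id=2 -> matches Apparel
All 6 rows appear; 1 has NULL category.

SQL:
SELECT a.name, b.name AS category
FROM products a
LEFT JOIN categories b ON a.category_id = b.id

Result:
name    | category
--------+---------
Laptop  | Toys    
Cable   | Tools   
Webcam  | Toys    
Lamp    | NULL    
Mouse   | Apparel 
Monitor | Apparel 


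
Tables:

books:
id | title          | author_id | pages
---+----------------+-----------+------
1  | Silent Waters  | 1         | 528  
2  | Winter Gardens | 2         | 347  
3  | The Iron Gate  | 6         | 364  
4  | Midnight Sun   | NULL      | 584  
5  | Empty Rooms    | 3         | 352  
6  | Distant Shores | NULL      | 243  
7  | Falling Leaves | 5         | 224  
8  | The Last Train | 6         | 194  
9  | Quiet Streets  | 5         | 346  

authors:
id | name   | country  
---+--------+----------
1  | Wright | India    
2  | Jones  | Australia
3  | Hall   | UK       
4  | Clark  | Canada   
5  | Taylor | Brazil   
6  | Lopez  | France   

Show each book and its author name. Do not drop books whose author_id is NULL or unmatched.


LEFT JOIN keeps every row from books (the left table); where author_id has no match in authors, the author columns become NULL. Walk through each book:
  - book 1 (Silent Waters): author_id=1 -> matches Wright
  - book 2 (Winter Gardens): author_id=2 -> matches Jones
  - book 3 (The Iron Gate): author_id=6 -> matches Lopez
  - book 4 (Midnight Sun): author_id=NULL, no match -> kept with NULL
  - book 5 (Empty Rooms): author_id=3 -> matches Hall
  - book 6 (Distant Shores): author_id=NULL, no match -> kept with NULL
  - book 7 (Falling Leaves): author_id=5 -> matches Taylor
  - book 8 (The Last Train): author_id=6 -> matches Lopez
  - book 9 (Quiet Streets): author_id=5 -> matches Taylor
All 9 rows appear; 2 have NULL author.

SQL:
SELECT a.title, b.name AS author
FROM books a
LEFT JOIN authors b ON a.author_id = b.id

Result:
title          | author
---------------+-------
Silent Waters  | Wright
Winter Gardens | Jones 
The Iron Gate  | Lopez 
Midnight Sun   | NULL  
Empty Rooms    | Hall  
Distant Shores | NULL  
Falling Leaves | Taylor
The Last Train | Lopez 
Quiet Streets  | Taylor


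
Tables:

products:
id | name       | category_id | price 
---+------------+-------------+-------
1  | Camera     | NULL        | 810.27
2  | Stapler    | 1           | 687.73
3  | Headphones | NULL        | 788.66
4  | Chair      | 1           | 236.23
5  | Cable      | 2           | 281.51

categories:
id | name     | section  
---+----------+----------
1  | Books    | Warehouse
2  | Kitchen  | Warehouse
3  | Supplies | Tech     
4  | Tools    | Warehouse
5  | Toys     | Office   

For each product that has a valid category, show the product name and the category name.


INNER JOIN keeps only products rows whose category_id matches an id in categories. Walk through each product:
  - product 1 (Camera): category_id=NULL, no match -> dropped
  - product 2 (Stapler): category_id=1 -> matches Books
  - product 3 (Headphones): category_id=NULL, no match -> dropped
  - product 4 (Chair): category_id=1 -> matches Books
  - product 5 (Cable): category_id=2 -> matches Kitchen
So 2 of 5 rows are dropped.

SQL:
SELECT a.name, b.name AS category
FROM products a
INNER JOIN categories b ON a.category_id = b.id

Result:
name    | category
--------+---------
Stapler | Books   
Chair   | Books   
Cable   | Kitchen 


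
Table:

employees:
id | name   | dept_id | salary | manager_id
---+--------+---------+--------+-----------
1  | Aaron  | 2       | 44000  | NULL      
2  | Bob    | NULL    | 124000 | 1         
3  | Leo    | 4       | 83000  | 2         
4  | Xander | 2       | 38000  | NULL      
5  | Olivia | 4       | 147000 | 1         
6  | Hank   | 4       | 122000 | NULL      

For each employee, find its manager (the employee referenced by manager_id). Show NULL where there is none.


This is a self-join: employees is joined to a second copy of itself, matching each row's manager_id to another row's id. Use LEFT JOIN so rows with manager_id=NULL are kept.
  - employee 1 (Aaron): manager_id=NULL -> NULL
  - employee 2 (Bob): manager_id=1 -> Aaron
  - employee 3 (Leo): manager_id=2 -> Bob
  - employee 4 (Xander): manager_id=NULL -> NULL
  - employee 5 (Olivia): manager_id=1 -> Aaron
  - employee 6 (Hank): manager_id=NULL -> NULL

SQL:
SELECT a.name AS item, b.name AS manager
FROM employees a
LEFT JOIN employees b ON a.manager_id = b.id

Result:
item   | manager
-------+--------
Aaron  | NULL   
Bob    | Aaron  
Leo    | Bob    
Xander | NULL   
Olivia | Aaron  
Hank   | NULL   


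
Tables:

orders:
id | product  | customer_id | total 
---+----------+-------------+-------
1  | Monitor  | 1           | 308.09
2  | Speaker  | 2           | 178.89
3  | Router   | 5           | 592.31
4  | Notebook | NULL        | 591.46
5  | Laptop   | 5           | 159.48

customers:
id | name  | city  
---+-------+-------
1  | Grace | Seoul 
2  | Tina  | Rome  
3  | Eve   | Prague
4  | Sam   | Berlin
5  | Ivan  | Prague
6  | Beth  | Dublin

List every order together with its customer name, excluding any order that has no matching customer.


INNER JOIN keeps only orders rows whose customer_id matches an id in customers. Walk through each order:
  - order 1 (Monitor): customer_id=1 -> matches Grace
  - order 2 (Speaker): customer_id=2 -> matches Tina
  - order 3 (Router): customer_id=5 -> matches Ivan
  - order 4 (Notebook): customer_id=NULL, no match -> dropped
  - order 5 (Laptop): customer_id=5 -> matches Ivan
So 1 of 5 rows is dropped.

SQL:
SELECT a.product, b.name AS customer
FROM orders a
INNER JOIN customers b ON a.customer_id = b.id

Result:
product | customer
--------+---------
Monitor | Grace   
Speaker | Tina    
Router  | Ivan    
Laptop  | Ivan    


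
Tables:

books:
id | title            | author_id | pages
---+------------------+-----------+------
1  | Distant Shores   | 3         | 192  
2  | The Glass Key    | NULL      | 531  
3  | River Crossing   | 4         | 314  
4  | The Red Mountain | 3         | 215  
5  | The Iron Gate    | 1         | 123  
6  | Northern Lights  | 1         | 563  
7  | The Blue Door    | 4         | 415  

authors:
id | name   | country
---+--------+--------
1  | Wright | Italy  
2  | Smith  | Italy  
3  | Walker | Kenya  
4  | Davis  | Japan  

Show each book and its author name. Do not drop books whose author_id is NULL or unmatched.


LEFT JOIN keeps every row from books (the left table); where author_id has no match in authors, the author columns become NULL. Walk through each book:
  - book 1 (Distant Shores): author_id=3 -> matches Walker
  - book 2 (The Glass Key): author_id=NULL, no match -> kept with NULL
  - book 3 (River Crossing): author_id=4 -> matches Davis
  - book 4 (The Red Mountain): author_id=3 -> matches Walker
  - book 5 (The Iron Gate): author_id=1 -> matches Wright
  - book 6 (Northern Lights): author_id=1 -> matches Wright
  - book 7 (The Blue Door): author_id=4 -> matches Davis
All 7 rows appear; 1 has NULL author.

SQL:
SELECT a.title, b.name AS author
FROM books a
LEFT JOIN authors b ON a.author_id = b.id

Result:
title            | author
-----------------+-------
Distant Shores   | Walker
The Glass Key    | NULL  
River Crossing   | Davis 
The Red Mountain | Walker
The Iron Gate    | Wright
Northern Lights  | Wright
The Blue Door    | Davis 


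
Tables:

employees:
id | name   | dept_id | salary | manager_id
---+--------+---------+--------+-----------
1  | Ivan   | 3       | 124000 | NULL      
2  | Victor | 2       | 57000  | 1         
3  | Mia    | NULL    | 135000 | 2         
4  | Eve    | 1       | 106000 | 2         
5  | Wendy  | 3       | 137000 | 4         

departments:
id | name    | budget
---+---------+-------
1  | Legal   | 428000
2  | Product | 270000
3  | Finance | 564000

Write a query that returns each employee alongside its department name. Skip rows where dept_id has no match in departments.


INNER JOIN keeps only employees rows whose dept_id matches an id in departments. Walk through each employee:
  - employee 1 (Ivan): dept_id=3 -> matches Finance
  - employee 2 (Victor): dept_id=2 -> matches Product
  - employee 3 (Mia): dept_id=NULL, no match -> dropped
  - employee 4 (Eve): dept_id=1 -> matches Legal
  - employee 5 (Wendy): dept_id=3 -> matches Finance
So 1 of 5 rows is dropped.

SQL:
SELECT a.name, b.name AS department
FROM employees a
INNER JOIN departments b ON a.dept_id = b.id

Result:
name   | department
-------+-----------
Ivan   | Finance   
Victor | Product   
Eve    | Legal     
Wendy  | Finance   


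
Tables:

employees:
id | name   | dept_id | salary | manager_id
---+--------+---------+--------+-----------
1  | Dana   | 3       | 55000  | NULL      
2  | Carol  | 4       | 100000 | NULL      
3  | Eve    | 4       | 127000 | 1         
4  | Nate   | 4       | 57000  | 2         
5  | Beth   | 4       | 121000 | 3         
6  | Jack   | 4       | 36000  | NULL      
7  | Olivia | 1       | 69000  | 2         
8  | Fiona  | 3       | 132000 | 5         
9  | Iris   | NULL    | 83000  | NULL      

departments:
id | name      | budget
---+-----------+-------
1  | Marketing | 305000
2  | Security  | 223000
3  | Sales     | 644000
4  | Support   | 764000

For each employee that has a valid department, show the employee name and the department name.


INNER JOIN keeps only employees rows whose dept_id matches an id in departments. Walk through each employee:
  - employee 1 (Dana): dept_id=3 -> matches Sales
  - employee 2 (Carol): dept_id=4 -> matches Support
  - employee 3 (Eve): dept_id=4 -> matches Support
  - employee 4 (Nate): dept_id=4 -> matches Support
  - employee 5 (Beth): dept_id=4 -> matches Support
  - employee 6 (Jack): dept_id=4 -> matches Support
  - employee 7 (Olivia): dept_id=1 -> matches Marketing
  - employee 8 (Fiona): dept_id=3 -> matches Sales
  - employee 9 (Iris): dept_id=NULL, no match -> dropped
So 1 of 9 rows is dropped.

SQL:
SELECT a.name, b.name AS department
FROM employees a
INNER JOIN departments b ON a.dept_id = b.id

Result:
name   | department
-------+-----------
Dana   | Sales     
Carol  | Support   
Eve    | Support   
Nate   | Support   
Beth   | Support   
Jack   | Support   
Olivia | Marketing 
Fiona  | Sales     


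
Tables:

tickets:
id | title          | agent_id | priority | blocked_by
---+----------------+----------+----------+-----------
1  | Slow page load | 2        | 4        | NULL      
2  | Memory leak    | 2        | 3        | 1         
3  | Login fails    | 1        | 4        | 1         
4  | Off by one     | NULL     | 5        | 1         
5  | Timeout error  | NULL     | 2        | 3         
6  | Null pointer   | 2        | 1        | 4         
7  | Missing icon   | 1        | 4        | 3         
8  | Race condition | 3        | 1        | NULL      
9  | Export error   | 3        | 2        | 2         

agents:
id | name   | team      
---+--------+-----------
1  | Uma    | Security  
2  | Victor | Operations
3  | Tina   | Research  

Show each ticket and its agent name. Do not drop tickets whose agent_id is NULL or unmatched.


LEFT JOIN keeps every row from tickets (the left table); where agent_id has no match in agents, the agent columns become NULL. Walk through each ticket:
  - ticket 1 (Slow page load): agent_id=2 -> matches Victor
  - ticket 2 (Memory leak): agent_id=2 -> matches Victor
  - ticket 3 (Login fails): agent_id=1 -> matches Uma
  - ticket 4 (Off by one): agent_id=NULL, no match -> kept with NULL
  - ticket 5 (Timeout error): agent_id=NULL, no match -> kept with NULL
  - ticket 6 (Null pointer): agent_id=2 -> matches Victor
  - ticket 7 (Missing icon): agent_id=1 -> matches Uma
  - ticket 8 (Race condition): agent_id=3 -> matches Tina
  - ticket 9 (Export error): agent_id=3 -> matches Tina
All 9 rows appear; 2 have NULL agent.

SQL:
SELECT a.title, b.name AS agent
FROM tickets a
LEFT JOIN agents b ON a.agent_id = b.id

Result:
title          | agent 
---------------+-------
Slow page load | Victor
Memory leak    | Victor
Login fails    | Uma   
Off by one     | NULL  
Timeout error  | NULL  
Null pointer   | Victor
Missing icon   | Uma   
Race condition | Tina  
Export error   | Tina  


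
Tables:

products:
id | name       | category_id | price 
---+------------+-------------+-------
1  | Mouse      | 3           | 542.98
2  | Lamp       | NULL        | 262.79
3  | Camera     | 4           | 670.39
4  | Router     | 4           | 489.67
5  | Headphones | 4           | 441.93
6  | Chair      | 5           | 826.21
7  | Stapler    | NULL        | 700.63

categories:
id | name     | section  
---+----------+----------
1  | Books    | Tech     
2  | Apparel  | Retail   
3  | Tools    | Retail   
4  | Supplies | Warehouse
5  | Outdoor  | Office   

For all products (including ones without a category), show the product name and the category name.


LEFT JOIN keeps every row from products (the left table); where category_id has no match in categories, the category columns become NULL. Walk through each product:
  - product 1 (Mouse): category_id=3 -> matches Tools
  - product 2 (Lamp): category_id=NULL, no match -> kept with NULL
  - product 3 (Camera): category_id=4 -> matches Supplies
  - product 4 (Router): category_id=4 -> matches Supplies
  - product 5 (Headphones): category_id=4 -> matches Supplies
  - product 6 (Chair): category_id=5 -> matches Outdoor
  - product 7 (Stapler): category_id=NULL, no match -> kept with NULL
All 7 rows appear; 2 have NULL category.

SQL:
SELECT a.name, b.name AS category
FROM products a
LEFT JOIN categories b ON a.category_id = b.id

Result:
name       | category
-----------+---------
Mouse      | Tools   
Lamp       | NULL    
Camera     | Supplies
Router     | Supplies
Headphones | Supplies
Chair      | Outdoor 
Stapler    | NULL    


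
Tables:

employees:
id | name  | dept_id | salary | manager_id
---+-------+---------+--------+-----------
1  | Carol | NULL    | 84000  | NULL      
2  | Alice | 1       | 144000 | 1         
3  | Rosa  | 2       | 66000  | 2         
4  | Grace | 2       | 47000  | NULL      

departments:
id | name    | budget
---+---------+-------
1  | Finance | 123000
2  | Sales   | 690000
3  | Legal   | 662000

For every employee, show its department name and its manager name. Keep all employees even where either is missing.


Two LEFT JOINs from the same base table employees: one to departments via dept_id, one to employees itself via manager_id. Both are LEFT so every employee is preserved.
Match against departments:
  - employee 1 (Carol): dept_id=NULL, no match -> kept with NULL
  - employee 2 (Alice): dept_id=1 -> matches Finance
  - employee 3 (Rosa): dept_id=2 -> matches Sales
  - employee 4 (Grace): dept_id=2 -> matches Sales
Match against employees (self):
  - employee 1 (Carol): manager_id=NULL -> NULL
  - employee 2 (Alice): manager_id=1 -> Carol
  - employee 3 (Rosa): manager_id=2 -> Alice
  - employee 4 (Grace): manager_id=NULL -> NULL

SQL:
SELECT a.name, b.name AS department, c.name AS manager
FROM employees a
LEFT JOIN departments b ON a.dept_id = b.id
LEFT JOIN employees c ON a.manager_id = c.id

Result:
name  | department | manager
------+------------+--------
Carol | NULL       | NULL   
Alice | Finance    | Carol  
Rosa  | Sales      | Alice  
Grace | Sales      | NULL   


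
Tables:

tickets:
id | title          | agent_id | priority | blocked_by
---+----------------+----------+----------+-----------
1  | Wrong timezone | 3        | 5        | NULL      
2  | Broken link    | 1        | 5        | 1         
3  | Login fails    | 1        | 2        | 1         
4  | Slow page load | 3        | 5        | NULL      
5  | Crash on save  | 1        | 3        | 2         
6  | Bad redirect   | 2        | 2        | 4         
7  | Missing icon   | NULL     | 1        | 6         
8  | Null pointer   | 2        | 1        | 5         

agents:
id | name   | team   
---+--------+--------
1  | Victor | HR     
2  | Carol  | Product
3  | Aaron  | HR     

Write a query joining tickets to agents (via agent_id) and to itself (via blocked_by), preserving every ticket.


Two LEFT JOINs from the same base table tickets: one to agents via agent_id, one to tickets itself via blocked_by. Both are LEFT so every ticket is preserved.
Match against agents:
  - ticket 1 (Wrong timezone): agent_id=3 -> matches Aaron
  - ticket 2 (Broken link): agent_id=1 -> matches Victor
  - ticket 3 (Login fails): agent_id=1 -> matches Victor
  - ticket 4 (Slow page load): agent_id=3 -> matches Aaron
  - ticket 5 (Crash on save): agent_id=1 -> matches Victor
  - ticket 6 (Bad redirect): agent_id=2 -> matches Carol
  - ticket 7 (Missing icon): agent_id=NULL, no match -> kept with NULL
  - ticket 8 (Null pointer): agent_id=2 -> matches Carol
Match against tickets (self):
  - ticket 1 (Wrong timezone): blocked_by=NULL -> NULL
  - ticket 2 (Broken link): blocked_by=1 -> Wrong timezone
  - ticket 3 (Login fails): blocked_by=1 -> Wrong timezone
  - ticket 4 (Slow page load): blocked_by=NULL -> NULL
  - ticket 5 (Crash on save): blocked_by=2 -> Broken link
  - ticket 6 (Bad redirect): blocked_by=4 -> Slow page load
  - ticket 7 (Missing icon): blocked_by=6 -> Bad redirect
  - ticket 8 (Null pointer): blocked_by=5 -> Crash on save

SQL:
SELECT a.title, b.name AS agent, c.title AS blocked_by
FROM tickets a
LEFT JOIN agents b ON a.agent_id = b.id
LEFT JOIN tickets c ON a.blocked_by = c.id

Result:
title          | agent  | blocked_by    
---------------+--------+---------------
Wrong timezone | Aaron  | NULL          
Broken link    | Victor | Wrong timezone
Login fails    | Victor | Wrong timezone
Slow page load | Aaron  | NULL          
Crash on save  | Victor | Broken link   
Bad redirect   | Carol  | Slow page load
Missing icon   | NULL   | Bad redirect  
Null pointer   | Carol  | Crash on save 


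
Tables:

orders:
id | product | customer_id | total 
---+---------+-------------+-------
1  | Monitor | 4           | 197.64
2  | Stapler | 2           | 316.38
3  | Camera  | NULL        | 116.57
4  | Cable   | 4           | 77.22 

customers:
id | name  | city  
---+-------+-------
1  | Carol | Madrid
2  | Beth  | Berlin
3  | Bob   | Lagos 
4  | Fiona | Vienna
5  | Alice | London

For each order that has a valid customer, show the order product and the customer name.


INNER JOIN keeps only orders rows whose customer_id matches an id in customers. Walk through each order:
  - order 1 (Monitor): customer_id=4 -> matches Fiona
  - order 2 (Stapler): customer_id=2 -> matches Beth
  - order 3 (Camera): customer_id=NULL, no match -> dropped
  - order 4 (Cable): customer_id=4 -> matches Fiona
So 1 of 4 rows is dropped.

SQL:
SELECT a.product, b.name AS customer
FROM orders a
INNER JOIN customers b ON a.customer_id = b.id

Result:
product | customer
--------+---------
Monitor | Fiona   
Stapler | Beth    
Cable   | Fiona   


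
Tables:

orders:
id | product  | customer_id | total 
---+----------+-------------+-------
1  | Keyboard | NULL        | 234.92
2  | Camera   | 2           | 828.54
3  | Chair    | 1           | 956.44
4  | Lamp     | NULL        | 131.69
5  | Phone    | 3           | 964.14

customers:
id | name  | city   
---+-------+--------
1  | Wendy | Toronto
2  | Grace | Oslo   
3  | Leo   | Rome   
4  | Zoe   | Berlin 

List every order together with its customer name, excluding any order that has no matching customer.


INNER JOIN keeps only orders rows whose customer_id matches an id in customers. Walk through each order:
  - order 1 (Keyboard): customer_id=NULL, no match -> dropped
  - order 2 (Camera): customer_id=2 -> matches Grace
  - order 3 (Chair): customer_id=1 -> matches Wendy
  - order 4 (Lamp): customer_id=NULL, no match -> dropped
  - order 5 (Phone): customer_id=3 -> matches Leo
So 2 of 5 rows are dropped.

SQL:
SELECT a.product, b.name AS customer
FROM orders a
INNER JOIN customers b ON a.customer_id = b.id

Result:
product | customer
--------+---------
Camera  | Grace   
Chair   | Wendy   
Phone   | Leo     


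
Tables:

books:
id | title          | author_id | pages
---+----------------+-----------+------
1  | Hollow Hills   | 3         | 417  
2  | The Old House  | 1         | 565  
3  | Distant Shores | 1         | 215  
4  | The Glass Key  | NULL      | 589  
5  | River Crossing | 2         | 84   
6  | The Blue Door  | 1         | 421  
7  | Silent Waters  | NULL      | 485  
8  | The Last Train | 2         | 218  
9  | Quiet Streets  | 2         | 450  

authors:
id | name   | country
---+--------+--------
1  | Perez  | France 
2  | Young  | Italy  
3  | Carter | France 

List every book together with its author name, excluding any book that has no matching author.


INNER JOIN keeps only books rows whose author_id matches an id in authors. Walk through each book:
  - book 1 (Hollow Hills): author_id=3 -> matches Carter
  - book 2 (The Old House): author_id=1 -> matches Perez
  - book 3 (Distant Shores): author_id=1 -> matches Perez
  - book 4 (The Glass Key): author_id=NULL, no match -> dropped
  - book 5 (River Crossing): author_id=2 -> matches Young
  - book 6 (The Blue Door): author_id=1 -> matches Perez
  - book 7 (Silent Waters): author_id=NULL, no match -> dropped
  - book 8 (The Last Train): author_id=2 -> matches Young
  - book 9 (Quiet Streets): author_id=2 -> matches Young
So 2 of 9 rows are dropped.

SQL:
SELECT a.title, b.name AS author
FROM books a
INNER JOIN authors b ON a.author_id = b.id

Result:
title          | author
---------------+-------
Hollow Hills   | Carter
The Old House  | Perez 
Distant Shores | Perez 
River Crossing | Young 
The Blue Door  | Perez 
The Last Train | Young 
Quiet Streets  | Young 


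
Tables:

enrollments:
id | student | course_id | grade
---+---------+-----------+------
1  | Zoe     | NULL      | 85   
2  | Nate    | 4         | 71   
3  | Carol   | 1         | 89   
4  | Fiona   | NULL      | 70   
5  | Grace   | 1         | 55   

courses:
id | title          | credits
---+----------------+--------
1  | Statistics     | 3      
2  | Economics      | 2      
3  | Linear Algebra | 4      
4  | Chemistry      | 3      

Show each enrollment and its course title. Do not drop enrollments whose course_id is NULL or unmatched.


LEFT JOIN keeps every row from enrollments (the left table); where course_id has no match in courses, the course columns become NULL. Walk through each enrollment:
  - enrollment 1 (Zoe): course_id=NULL, no match -> kept with NULL
  - enrollment 2 (Nate): course_id=4 -> matches Chemistry
  - enrollment 3 (Carol): course_id=1 -> matches Statistics
  - enrollment 4 (Fiona): course_id=NULL, no match -> kept with NULL
  - enrollment 5 (Grace): course_id=1 -> matches Statistics
All 5 rows appear; 2 have NULL course.

SQL:
SELECT a.student, b.title AS course
FROM enrollments a
LEFT JOIN courses b ON a.course_id = b.id

Result:
student | course    
--------+-----------
Zoe     | NULL      
Nate    | Chemistry 
Carol   | Statistics
Fiona   | NULL      
Grace   | Statistics


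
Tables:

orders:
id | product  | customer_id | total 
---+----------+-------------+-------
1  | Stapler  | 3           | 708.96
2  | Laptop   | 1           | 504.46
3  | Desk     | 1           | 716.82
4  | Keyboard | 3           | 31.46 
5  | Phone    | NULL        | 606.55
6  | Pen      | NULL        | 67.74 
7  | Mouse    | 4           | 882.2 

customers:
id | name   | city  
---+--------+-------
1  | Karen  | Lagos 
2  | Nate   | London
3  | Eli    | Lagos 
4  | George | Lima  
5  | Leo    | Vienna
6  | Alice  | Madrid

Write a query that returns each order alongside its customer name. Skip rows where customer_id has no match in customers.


INNER JOIN keeps only orders rows whose customer_id matches an id in customers. Walk through each order:
  - order 1 (Stapler): customer_id=3 -> matches Eli
  - order 2 (Laptop): customer_id=1 -> matches Karen
  - order 3 (Desk): customer_id=1 -> matches Karen
  - order 4 (Keyboard): customer_id=3 -> matches Eli
  - order 5 (Phone): customer_id=NULL, no match -> dropped
  - order 6 (Pen): customer_id=NULL, no match -> dropped
  - order 7 (Mouse): customer_id=4 -> matches George
So 2 of 7 rows are dropped.

SQL:
SELECT a.product, b.name AS customer
FROM orders a
INNER JOIN customers b ON a.customer_id = b.id

Result:
product  | customer
---------+---------
Stapler  | Eli     
Laptop   | Karen   
Desk     | Karen   
Keyboard | Eli     
Mouse    | George  


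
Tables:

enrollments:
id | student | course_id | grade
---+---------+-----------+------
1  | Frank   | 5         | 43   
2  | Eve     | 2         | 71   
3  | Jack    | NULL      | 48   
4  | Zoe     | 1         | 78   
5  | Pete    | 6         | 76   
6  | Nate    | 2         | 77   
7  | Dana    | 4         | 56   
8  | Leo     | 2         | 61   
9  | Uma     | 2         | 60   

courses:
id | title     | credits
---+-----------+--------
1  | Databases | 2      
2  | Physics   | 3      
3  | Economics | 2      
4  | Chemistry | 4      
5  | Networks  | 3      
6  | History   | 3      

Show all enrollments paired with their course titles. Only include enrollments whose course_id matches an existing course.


INNER JOIN keeps only enrollments rows whose course_id matches an id in courses. Walk through each enrollment:
  - enrollment 1 (Frank): course_id=5 -> matches Networks
  - enrollment 2 (Eve): course_id=2 -> matches Physics
  - enrollment 3 (Jack): course_id=NULL, no match -> dropped
  - enrollment 4 (Zoe): course_id=1 -> matches Databases
  - enrollment 5 (Pete): course_id=6 -> matches History
  - enrollment 6 (Nate): course_id=2 -> matches Physics
  - enrollment 7 (Dana): course_id=4 -> matches Chemistry
  - enrollment 8 (Leo): course_id=2 -> matches Physics
  - enrollment 9 (Uma): course_id=2 -> matches Physics
So 1 of 9 rows is dropped.

SQL:
SELECT a.student, b.title AS course
FROM enrollments a
INNER JOIN courses b ON a.course_id = b.id

Result:
student | course   
--------+----------
Frank   | Networks 
Eve     | Physics  
Zoe     | Databases
Pete    | History  
Nate    | Physics  
Dana    | Chemistry
Leo     | Physics  
Uma     | Physics  


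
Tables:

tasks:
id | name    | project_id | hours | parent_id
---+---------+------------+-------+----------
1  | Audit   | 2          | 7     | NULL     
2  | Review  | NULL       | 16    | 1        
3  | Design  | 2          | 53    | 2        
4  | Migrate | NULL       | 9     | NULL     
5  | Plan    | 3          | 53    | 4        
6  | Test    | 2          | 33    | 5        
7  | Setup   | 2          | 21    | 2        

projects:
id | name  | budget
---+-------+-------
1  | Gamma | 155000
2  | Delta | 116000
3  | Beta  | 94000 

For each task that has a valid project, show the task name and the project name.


INNER JOIN keeps only tasks rows whose project_id matches an id in projects. Walk through each task:
  - task 1 (Audit): project_id=2 -> matches Delta
  - task 2 (Review): project_id=NULL, no match -> dropped
  - task 3 (Design): project_id=2 -> matches Delta
  - task 4 (Migrate): project_id=NULL, no match -> dropped
  - task 5 (Plan): project_id=3 -> matches Beta
  - task 6 (Test): project_id=2 -> matches Delta
  - task 7 (Setup): project_id=2 -> matches Delta
So 2 of 7 rows are dropped.

SQL:
SELECT a.name, b.name AS project
FROM tasks a
INNER JOIN projects b ON a.project_id = b.id

Result:
name   | project
-------+--------
Audit  | Delta  
Design | Delta  
Plan   | Beta   
Test   | Delta  
Setup  | Delta  


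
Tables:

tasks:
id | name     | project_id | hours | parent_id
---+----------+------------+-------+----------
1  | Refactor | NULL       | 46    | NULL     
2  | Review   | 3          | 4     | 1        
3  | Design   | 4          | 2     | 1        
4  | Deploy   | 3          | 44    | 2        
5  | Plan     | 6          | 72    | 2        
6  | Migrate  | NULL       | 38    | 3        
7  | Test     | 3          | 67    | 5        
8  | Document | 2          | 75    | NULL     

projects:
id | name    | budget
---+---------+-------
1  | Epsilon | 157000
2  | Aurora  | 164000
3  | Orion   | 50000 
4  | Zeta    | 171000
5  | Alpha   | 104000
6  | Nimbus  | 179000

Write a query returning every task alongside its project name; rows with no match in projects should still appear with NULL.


LEFT JOIN keeps every row from tasks (the left table); where project_id has no match in projects, the project columns become NULL. Walk through each task:
  - task 1 (Refactor): project_id=NULL, no match -> kept with NULL
  - task 2 (Review): project_id=3 -> matches Orion
  - task 3 (Design): project_id=4 -> matches Zeta
  - task 4 (Deploy): project_id=3 -> matches Orion
  - task 5 (Plan): project_id=6 -> matches Nimbus
  - task 6 (Migrate): project_id=NULL, no match -> kept with NULL
  - task 7 (Test): project_id=3 -> matches Orion
  - task 8 (Document): project_id=2 -> matches Aurora
All 8 rows appear; 2 have NULL project.

SQL:
SELECT a.name, b.name AS project
FROM tasks a
LEFT JOIN projects b ON a.project_id = b.id

Result:
name     | project
---------+--------
Refactor | NULL   
Review   | Orion  
Design   | Zeta   
Deploy   | Orion  
Plan     | Nimbus 
Migrate  | NULL   
Test     | Orion  
Document | Aurora 


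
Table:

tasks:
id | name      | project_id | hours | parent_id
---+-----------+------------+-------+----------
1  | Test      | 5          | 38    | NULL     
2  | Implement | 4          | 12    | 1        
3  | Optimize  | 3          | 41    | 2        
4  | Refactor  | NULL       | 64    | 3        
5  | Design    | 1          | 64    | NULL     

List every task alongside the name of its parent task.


This is a self-join: tasks is joined to a second copy of itself, matching each row's parent_id to another row's id. Use LEFT JOIN so rows with parent_id=NULL are kept.
  - task 1 (Test): parent_id=NULL -> NULL
  - task 2 (Implement): parent_id=1 -> Test
  - task 3 (Optimize): parent_id=2 -> Implement
  - task 4 (Refactor): parent_id=3 -> Optimize
  - task 5 (Design): parent_id=NULL -> NULL

SQL:
SELECT a.name AS item, b.name AS parent
FROM tasks a
LEFT JOIN tasks b ON a.parent_id = b.id

Result:
item      | parent   
----------+----------
Test      | NULL     
Implement | Test     
Optimize  | Implement
Refactor  | Optimize 
Design    | NULL     
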